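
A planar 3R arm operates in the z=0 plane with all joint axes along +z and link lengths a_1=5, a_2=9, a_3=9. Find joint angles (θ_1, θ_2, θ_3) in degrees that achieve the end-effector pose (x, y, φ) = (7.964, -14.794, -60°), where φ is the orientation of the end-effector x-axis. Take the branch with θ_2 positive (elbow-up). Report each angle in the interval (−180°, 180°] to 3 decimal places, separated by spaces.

wrist centre = target − a_3·(cos φ, sin φ) = (3.4640, -6.9998)
cos θ_2 = (60.9961−5²−9²)/(2·5·9) = -0.5000; θ_2 = 120.0029° (elbow-up)
β = atan2(-6.9998,3.4640) = -63.6704°; ψ = atan2(7.7940,0.4996) = 86.3323°
θ_1 = β − ψ = -150.0027°
θ_3 = φ − θ_1 − θ_2 = -30.0002° (wrapped to (-180°,180°])

-150.003 120.003 -30.000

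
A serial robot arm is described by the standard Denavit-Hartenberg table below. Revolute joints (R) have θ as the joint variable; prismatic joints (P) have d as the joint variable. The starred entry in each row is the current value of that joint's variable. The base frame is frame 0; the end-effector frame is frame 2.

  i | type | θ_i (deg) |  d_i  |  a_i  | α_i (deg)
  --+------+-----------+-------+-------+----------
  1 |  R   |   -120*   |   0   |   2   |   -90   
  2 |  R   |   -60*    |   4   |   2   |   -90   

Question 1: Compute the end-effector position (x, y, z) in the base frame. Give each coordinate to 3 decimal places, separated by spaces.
after link 1: o_1 = (-1.0000, -1.7321, 0.0000)
after link 2: o_2 = (1.9641, -4.5981, 1.7321)

1.964 -4.598 1.732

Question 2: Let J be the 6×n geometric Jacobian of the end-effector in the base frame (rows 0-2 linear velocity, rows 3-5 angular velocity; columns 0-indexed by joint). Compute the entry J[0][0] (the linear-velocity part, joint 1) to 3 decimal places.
axis z_0 = ẑ; lever o_n−o_0 = (1.9641,-4.5981,1.7321)
cross product → J_v[:, 0] = (4.5981,1.9641,-0.0000)
J_ω[:, 0] = z_0
entry J[0][0] = 4.5981

4.598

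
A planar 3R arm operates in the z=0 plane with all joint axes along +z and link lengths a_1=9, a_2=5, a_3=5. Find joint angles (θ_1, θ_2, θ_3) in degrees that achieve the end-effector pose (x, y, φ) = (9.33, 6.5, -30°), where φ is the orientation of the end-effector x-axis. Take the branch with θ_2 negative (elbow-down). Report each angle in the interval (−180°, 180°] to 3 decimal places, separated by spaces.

90.001 -90.001 -30.000

wrist centre = target − a_3·(cos φ, sin φ) = (4.9999, 9.0000)
cos θ_2 = (105.9987−9²−5²)/(2·9·5) = -0.0000; θ_2 = -90.0008° (elbow-down)
β = atan2(9.0000,4.9999) = 60.9460°; ψ = atan2(-5.0000,8.9999) = -29.0548°
θ_1 = β − ψ = 90.0008°
θ_3 = φ − θ_1 − θ_2 = -30.0000° (wrapped to (-180°,180°])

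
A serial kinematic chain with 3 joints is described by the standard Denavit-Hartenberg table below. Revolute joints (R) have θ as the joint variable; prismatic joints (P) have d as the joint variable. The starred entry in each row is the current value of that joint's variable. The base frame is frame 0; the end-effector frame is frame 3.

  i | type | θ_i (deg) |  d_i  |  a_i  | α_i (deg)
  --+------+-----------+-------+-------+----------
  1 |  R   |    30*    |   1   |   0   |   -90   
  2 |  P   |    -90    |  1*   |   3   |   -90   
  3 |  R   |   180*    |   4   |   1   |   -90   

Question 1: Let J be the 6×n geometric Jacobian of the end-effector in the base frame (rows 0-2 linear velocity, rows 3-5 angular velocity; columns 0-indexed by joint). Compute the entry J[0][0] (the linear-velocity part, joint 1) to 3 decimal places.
-2.866

axis z_0 = ẑ; lever o_n−o_0 = (2.9641,2.8660,3.0000)
cross product → J_v[:, 0] = (-2.8660,2.9641,0.0000)
J_ω[:, 0] = z_0
entry J[0][0] = -2.8660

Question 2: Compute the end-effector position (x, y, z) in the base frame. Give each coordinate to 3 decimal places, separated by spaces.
after link 1: o_1 = (0.0000, 0.0000, 1.0000)
after link 2: o_2 = (-0.5000, 0.8660, 4.0000)
after link 3: o_3 = (2.9641, 2.8660, 3.0000)

2.964 2.866 3.000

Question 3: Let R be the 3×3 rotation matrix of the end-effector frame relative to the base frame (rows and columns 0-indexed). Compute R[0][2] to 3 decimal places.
-0.500

End-effector z-axis (col 2 of R) = (-0.5000,0.8660,-0.0000)
R[0][2] = -0.5000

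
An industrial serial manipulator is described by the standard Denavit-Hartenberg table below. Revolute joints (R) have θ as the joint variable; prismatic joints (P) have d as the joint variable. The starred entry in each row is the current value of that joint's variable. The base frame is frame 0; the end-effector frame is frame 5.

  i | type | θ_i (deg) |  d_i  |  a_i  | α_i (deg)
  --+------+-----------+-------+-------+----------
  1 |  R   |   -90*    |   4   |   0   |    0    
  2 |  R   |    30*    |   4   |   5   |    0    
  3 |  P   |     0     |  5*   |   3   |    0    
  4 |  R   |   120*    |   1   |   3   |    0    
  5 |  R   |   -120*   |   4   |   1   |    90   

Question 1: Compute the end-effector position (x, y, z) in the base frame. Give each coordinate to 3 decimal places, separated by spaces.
after link 1: o_1 = (0.0000, 0.0000, 4.0000)
after link 2: o_2 = (2.5000, -4.3301, 8.0000)
after link 3: o_3 = (4.0000, -6.9282, 13.0000)
after link 4: o_4 = (5.5000, -4.3301, 14.0000)
after link 5: o_5 = (6.0000, -5.1962, 18.0000)

6.000 -5.196 18.000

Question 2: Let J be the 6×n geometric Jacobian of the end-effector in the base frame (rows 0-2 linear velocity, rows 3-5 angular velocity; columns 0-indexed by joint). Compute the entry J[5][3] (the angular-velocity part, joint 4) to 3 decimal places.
1.000

axis z_3 = (0.0000,0.0000,1.0000); lever o_n−o_3 = (2.0000,1.7321,5.0000)
cross product → J_v[:, 3] = (-1.7321,2.0000,0.0000)
J_ω[:, 3] = z_3
entry J[5][3] = 1.0000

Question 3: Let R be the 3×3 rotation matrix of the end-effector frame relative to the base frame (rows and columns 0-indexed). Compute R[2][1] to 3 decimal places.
End-effector y-axis (col 1 of R) = (0.0000,0.0000,1.0000)
R[2][1] = 1.0000

1.000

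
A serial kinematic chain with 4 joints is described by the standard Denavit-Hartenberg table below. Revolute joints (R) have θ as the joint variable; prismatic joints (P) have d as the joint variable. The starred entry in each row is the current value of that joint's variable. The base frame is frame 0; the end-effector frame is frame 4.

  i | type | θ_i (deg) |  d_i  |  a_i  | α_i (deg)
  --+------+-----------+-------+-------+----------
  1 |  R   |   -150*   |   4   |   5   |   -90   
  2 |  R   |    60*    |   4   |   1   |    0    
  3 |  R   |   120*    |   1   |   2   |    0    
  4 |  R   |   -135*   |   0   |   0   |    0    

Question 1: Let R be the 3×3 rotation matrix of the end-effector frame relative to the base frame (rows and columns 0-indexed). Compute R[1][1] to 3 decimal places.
End-effector y-axis (col 1 of R) = (0.6124,0.3536,-0.7071)
R[1][1] = 0.3536

0.354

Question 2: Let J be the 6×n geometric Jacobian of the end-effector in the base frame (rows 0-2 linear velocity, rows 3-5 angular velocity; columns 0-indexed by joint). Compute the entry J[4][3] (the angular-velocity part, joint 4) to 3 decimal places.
-0.866

axis z_3 = (0.5000,-0.8660,0.0000); lever o_n−o_3 = (0.0000,0.0000,0.0000)
cross product → J_v[:, 3] = (-0.0000,0.0000,0.0000)
J_ω[:, 3] = z_3
entry J[4][3] = -0.8660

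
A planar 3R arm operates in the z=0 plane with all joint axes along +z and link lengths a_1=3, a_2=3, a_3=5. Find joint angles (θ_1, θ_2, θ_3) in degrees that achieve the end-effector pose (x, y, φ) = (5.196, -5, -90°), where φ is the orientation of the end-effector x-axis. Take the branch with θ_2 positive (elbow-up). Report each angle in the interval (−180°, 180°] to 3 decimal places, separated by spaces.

-30.003 60.006 -120.003

wrist centre = target − a_3·(cos φ, sin φ) = (5.1960, 0.0000)
cos θ_2 = (26.9984−3²−3²)/(2·3·3) = 0.4999; θ_2 = 60.0058° (elbow-up)
β = atan2(0.0000,5.1960) = 0.0000°; ψ = atan2(2.5982,4.4997) = 30.0029°
θ_1 = β − ψ = -30.0029°
θ_3 = φ − θ_1 − θ_2 = -120.0029° (wrapped to (-180°,180°])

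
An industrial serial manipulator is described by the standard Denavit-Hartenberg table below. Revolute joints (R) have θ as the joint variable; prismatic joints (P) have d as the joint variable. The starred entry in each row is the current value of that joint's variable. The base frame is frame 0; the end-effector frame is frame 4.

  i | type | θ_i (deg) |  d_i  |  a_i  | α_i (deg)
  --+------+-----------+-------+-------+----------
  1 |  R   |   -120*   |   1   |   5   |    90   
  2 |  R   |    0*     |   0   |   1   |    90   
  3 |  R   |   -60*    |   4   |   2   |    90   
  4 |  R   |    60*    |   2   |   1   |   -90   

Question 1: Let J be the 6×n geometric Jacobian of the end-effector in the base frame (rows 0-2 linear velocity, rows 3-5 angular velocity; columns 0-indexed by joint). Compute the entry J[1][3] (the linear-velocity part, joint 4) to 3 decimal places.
axis z_3 = (0.8660,0.5000,-0.0000); lever o_n−o_3 = (1.9821,0.5670,-0.8660)
cross product → J_v[:, 3] = (-0.4330,0.7500,-0.5000)
J_ω[:, 3] = z_3
entry J[1][3] = 0.7500

0.750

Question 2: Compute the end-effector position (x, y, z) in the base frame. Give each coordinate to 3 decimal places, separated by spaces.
after link 1: o_1 = (-2.5000, -4.3301, 1.0000)
after link 2: o_2 = (-3.0000, -5.1962, 1.0000)
after link 3: o_3 = (-2.0000, -6.9282, -3.0000)
after link 4: o_4 = (-0.0179, -6.3612, -3.8660)

-0.018 -6.361 -3.866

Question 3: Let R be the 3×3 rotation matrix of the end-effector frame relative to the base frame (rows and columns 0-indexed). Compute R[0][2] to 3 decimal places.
-0.433

End-effector z-axis (col 2 of R) = (-0.4330,0.7500,-0.5000)
R[0][2] = -0.4330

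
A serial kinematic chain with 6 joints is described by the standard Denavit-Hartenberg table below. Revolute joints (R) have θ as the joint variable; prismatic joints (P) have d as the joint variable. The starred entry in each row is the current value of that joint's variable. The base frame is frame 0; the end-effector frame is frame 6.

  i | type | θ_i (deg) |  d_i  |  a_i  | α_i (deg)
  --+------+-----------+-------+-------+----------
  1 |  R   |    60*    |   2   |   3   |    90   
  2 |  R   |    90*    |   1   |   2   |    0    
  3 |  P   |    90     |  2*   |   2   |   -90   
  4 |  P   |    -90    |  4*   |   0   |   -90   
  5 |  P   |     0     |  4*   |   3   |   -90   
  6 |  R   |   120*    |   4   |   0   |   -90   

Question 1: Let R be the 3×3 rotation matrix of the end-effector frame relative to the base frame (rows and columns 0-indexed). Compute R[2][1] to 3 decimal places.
End-effector y-axis (col 1 of R) = (0.0000,-0.0000,-1.0000)
R[2][1] = -1.0000

-1.000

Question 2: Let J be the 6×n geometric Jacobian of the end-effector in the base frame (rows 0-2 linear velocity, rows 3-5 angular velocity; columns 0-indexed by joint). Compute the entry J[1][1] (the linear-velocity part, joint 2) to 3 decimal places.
-1.732

axis z_1 = (0.8660,-0.5000,0.0000); lever o_n−o_1 = (2.1962,-8.1962,2.0000)
cross product → J_v[:, 1] = (-1.0000,-1.7321,-6.0000)
J_ω[:, 1] = z_1
entry J[1][1] = -1.7321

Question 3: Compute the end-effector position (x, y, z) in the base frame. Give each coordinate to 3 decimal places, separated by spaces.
after link 1: o_1 = (1.5000, 2.5981, 2.0000)
after link 2: o_2 = (2.3660, 2.0981, 4.0000)
after link 3: o_3 = (3.0981, -0.6340, 4.0000)
after link 4: o_4 = (3.0981, -0.6340, 0.0000)
after link 5: o_5 = (3.6962, -5.5981, 0.0000)
after link 6: o_6 = (3.6962, -5.5981, 4.0000)

3.696 -5.598 4.000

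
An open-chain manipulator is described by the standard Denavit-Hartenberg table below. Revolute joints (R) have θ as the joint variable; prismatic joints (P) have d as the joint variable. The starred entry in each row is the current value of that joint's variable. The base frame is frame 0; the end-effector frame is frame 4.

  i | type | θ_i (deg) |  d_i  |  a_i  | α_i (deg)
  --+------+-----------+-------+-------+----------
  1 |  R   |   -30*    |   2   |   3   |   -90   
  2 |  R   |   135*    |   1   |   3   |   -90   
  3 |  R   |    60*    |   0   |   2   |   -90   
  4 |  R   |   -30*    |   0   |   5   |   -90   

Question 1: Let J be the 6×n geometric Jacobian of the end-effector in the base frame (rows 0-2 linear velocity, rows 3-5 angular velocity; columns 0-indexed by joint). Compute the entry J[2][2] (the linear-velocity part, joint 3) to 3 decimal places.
axis z_2 = (-0.6124,0.3536,0.7071); lever o_n−o_2 = (-6.2102,-2.7447,-0.4703)
cross product → J_v[:, 2] = (1.7745,-4.6792,3.8764)
J_ω[:, 2] = z_2
entry J[2][2] = 3.8764

3.876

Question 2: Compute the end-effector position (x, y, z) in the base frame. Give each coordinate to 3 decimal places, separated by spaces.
after link 1: o_1 = (2.5981, -1.5000, 2.0000)
after link 2: o_2 = (1.2610, 0.4267, -0.1213)
after link 3: o_3 = (-0.2174, -0.7198, -0.8284)
after link 4: o_4 = (-4.9492, -2.3180, -0.5916)

-4.949 -2.318 -0.592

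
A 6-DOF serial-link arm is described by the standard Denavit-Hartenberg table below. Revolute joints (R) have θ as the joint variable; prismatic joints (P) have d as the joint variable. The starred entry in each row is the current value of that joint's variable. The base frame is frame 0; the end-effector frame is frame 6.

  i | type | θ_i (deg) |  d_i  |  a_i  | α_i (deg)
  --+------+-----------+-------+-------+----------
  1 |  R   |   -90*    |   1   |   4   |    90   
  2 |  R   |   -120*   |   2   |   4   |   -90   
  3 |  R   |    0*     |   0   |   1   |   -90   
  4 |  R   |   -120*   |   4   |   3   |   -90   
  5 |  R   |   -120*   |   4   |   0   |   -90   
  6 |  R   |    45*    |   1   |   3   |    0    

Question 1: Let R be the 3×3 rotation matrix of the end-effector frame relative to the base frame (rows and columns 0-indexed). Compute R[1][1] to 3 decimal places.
-0.354

End-effector y-axis (col 1 of R) = (-0.6124,-0.3536,0.7071)
R[1][1] = -0.3536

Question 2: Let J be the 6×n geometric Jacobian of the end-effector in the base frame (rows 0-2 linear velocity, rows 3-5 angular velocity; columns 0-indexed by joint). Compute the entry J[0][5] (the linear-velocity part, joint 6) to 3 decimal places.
-1.837

axis z_5 = (0.5000,-0.8660,-0.0000); lever o_n−o_5 = (2.3371,0.1946,2.1213)
cross product → J_v[:, 5] = (-1.8371,-1.0607,2.1213)
J_ω[:, 5] = z_5
entry J[0][5] = -1.8371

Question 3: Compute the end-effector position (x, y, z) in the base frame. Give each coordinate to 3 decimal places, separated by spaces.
4.337 -4.305 -5.209

after link 1: o_1 = (0.0000, -4.0000, 1.0000)
after link 2: o_2 = (-2.0000, -2.0000, -2.4641)
after link 3: o_3 = (-2.0000, -1.5000, -3.3301)
after link 4: o_4 = (2.0000, -4.5000, -3.3301)
after link 5: o_5 = (2.0000, -4.5000, -7.3301)
after link 6: o_6 = (4.3371, -4.3054, -5.2088)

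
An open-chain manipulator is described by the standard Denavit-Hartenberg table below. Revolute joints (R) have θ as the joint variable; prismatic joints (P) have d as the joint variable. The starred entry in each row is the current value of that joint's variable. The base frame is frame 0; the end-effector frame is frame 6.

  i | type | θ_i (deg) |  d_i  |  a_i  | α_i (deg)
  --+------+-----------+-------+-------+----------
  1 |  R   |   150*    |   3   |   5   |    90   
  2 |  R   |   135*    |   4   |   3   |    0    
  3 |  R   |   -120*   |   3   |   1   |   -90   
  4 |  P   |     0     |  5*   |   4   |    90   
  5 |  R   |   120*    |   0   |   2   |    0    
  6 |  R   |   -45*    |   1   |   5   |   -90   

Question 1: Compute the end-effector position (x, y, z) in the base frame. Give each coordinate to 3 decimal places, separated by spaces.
after link 1: o_1 = (-4.3301, 2.5000, 3.0000)
after link 2: o_2 = (-0.4930, 4.9034, 5.1213)
after link 3: o_3 = (0.1705, 7.9845, 5.3801)
after link 4: o_4 = (-2.0549, 9.2693, 11.2450)
after link 5: o_5 = (-0.8301, 8.5622, 12.6593)
after link 6: o_6 = (-0.3301, 9.4282, 17.6593)

-0.330 9.428 17.659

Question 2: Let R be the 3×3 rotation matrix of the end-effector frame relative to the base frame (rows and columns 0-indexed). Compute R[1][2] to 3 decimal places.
-0.500

End-effector z-axis (col 2 of R) = (0.8660,-0.5000,0.0000)
R[1][2] = -0.5000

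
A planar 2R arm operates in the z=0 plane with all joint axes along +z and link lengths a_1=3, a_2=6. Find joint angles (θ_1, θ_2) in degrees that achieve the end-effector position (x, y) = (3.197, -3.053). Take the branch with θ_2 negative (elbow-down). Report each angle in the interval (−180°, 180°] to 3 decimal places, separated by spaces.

cos θ_2 = (19.5416−3²−6²)/(2·3·6) = -0.7072; θ_2 = -135.0057° (elbow-down)
β = atan2(-3.0530,3.1970) = -43.6801°; ψ = atan2(-4.2422,-1.2431) = -106.3318°
θ_1 = β − ψ = 62.6516°

62.652 -135.006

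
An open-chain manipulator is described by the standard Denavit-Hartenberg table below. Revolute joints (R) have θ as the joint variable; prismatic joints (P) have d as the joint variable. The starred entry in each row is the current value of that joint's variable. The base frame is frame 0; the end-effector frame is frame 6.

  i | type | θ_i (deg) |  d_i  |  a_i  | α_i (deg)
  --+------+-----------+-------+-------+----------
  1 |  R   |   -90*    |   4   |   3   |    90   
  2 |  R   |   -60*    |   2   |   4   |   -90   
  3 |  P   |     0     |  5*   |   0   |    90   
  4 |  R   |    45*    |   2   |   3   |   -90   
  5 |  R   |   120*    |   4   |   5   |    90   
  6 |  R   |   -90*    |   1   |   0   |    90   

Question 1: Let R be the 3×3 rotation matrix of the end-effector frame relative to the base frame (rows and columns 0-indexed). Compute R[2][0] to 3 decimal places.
-0.966

End-effector x-axis (col 0 of R) = (0.0000,0.2588,-0.9659)
R[2][0] = -0.9659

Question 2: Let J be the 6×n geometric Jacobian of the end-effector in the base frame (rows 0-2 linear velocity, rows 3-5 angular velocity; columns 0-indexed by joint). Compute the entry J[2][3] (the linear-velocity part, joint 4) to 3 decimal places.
axis z_3 = (-1.0000,-0.0000,0.0000); lever o_n−o_3 = (2.8301,-2.3548,3.5101)
cross product → J_v[:, 3] = (-0.0000,3.5101,2.3548)
J_ω[:, 3] = z_3
entry J[2][3] = 2.3548

2.355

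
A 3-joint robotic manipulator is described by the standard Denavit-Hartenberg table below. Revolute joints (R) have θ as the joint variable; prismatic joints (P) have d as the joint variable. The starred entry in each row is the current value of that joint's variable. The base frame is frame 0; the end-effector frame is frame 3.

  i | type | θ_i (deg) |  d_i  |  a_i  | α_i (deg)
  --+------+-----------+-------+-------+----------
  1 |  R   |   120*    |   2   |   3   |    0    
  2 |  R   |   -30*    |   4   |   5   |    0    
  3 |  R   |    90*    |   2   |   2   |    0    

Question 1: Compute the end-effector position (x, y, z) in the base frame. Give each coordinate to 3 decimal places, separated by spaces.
-3.500 7.598 8.000

after link 1: o_1 = (-1.5000, 2.5981, 2.0000)
after link 2: o_2 = (-1.5000, 7.5981, 6.0000)
after link 3: o_3 = (-3.5000, 7.5981, 8.0000)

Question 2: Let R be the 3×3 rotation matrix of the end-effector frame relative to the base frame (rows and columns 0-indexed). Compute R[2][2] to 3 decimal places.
End-effector z-axis (col 2 of R) = (0.0000,0.0000,1.0000)
R[2][2] = 1.0000

1.000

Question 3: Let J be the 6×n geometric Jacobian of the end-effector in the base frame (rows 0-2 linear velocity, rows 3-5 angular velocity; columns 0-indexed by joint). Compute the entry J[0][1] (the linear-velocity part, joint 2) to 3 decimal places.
axis z_1 = (0.0000,0.0000,1.0000); lever o_n−o_1 = (-2.0000,5.0000,6.0000)
cross product → J_v[:, 1] = (-5.0000,-2.0000,0.0000)
J_ω[:, 1] = z_1
entry J[0][1] = -5.0000

-5.000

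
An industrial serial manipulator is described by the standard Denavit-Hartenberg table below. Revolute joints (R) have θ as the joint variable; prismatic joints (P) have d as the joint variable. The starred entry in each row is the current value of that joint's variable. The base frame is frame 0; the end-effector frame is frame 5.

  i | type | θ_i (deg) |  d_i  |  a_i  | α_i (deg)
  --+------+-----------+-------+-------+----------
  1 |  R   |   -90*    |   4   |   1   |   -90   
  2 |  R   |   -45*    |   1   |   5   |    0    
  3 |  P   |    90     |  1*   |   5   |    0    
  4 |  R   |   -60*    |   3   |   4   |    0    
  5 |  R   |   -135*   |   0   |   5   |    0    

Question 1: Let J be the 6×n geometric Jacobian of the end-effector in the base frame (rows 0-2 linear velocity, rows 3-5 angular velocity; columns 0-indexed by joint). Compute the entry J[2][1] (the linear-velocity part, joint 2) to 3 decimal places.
-6.605

axis z_1 = (1.0000,0.0000,0.0000); lever o_n−o_1 = (5.0000,-6.6046,3.5353)
cross product → J_v[:, 1] = (0.0000,-3.5353,-6.6046)
J_ω[:, 1] = z_1
entry J[2][1] = -6.6046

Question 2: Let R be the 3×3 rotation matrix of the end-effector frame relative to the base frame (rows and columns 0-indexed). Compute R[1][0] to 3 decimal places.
0.866

End-effector x-axis (col 0 of R) = (-0.0000,0.8660,0.5000)
R[1][0] = 0.8660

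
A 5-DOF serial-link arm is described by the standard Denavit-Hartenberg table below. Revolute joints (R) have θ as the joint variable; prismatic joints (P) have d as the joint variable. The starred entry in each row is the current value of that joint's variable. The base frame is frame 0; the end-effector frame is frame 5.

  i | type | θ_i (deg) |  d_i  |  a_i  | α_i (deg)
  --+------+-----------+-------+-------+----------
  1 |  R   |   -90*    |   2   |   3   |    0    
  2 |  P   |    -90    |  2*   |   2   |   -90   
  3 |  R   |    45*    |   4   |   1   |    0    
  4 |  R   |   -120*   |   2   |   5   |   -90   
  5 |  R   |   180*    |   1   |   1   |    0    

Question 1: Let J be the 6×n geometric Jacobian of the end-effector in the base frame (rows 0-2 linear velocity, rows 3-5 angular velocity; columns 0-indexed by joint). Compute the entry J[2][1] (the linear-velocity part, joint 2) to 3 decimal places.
1.000

prismatic axis z_1 = (0.0000,0.0000,1.0000)
J_v[:, 1] = z_1; J_ω[:, 1] = (0,0,0)
entry J[2][1] = 1.0000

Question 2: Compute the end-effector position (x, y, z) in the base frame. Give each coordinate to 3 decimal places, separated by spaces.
-4.708 -9.000 6.898

after link 1: o_1 = (0.0000, -3.0000, 2.0000)
after link 2: o_2 = (-2.0000, -3.0000, 4.0000)
after link 3: o_3 = (-2.7071, -7.0000, 3.2929)
after link 4: o_4 = (-4.0012, -9.0000, 8.1225)
after link 5: o_5 = (-4.7083, -9.0000, 6.8978)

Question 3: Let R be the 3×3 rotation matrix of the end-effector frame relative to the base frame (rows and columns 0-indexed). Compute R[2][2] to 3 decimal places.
End-effector z-axis (col 2 of R) = (-0.9659,-0.0000,-0.2588)
R[2][2] = -0.2588

-0.259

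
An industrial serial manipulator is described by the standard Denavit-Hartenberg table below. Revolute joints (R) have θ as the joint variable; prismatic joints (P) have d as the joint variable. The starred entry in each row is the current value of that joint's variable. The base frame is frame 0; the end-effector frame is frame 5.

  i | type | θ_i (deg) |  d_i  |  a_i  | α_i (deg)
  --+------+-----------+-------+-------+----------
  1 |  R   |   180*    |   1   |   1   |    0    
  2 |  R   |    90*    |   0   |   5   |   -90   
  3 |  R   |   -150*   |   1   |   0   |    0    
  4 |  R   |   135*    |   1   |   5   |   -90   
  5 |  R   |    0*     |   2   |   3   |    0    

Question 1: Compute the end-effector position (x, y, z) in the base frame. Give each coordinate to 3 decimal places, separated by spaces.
1.000 -13.245 1.139

after link 1: o_1 = (-1.0000, 0.0000, 1.0000)
after link 2: o_2 = (-1.0000, -5.0000, 1.0000)
after link 3: o_3 = (-0.0000, -5.0000, 1.0000)
after link 4: o_4 = (1.0000, -9.8296, 2.2941)
after link 5: o_5 = (1.0000, -13.2450, 1.1387)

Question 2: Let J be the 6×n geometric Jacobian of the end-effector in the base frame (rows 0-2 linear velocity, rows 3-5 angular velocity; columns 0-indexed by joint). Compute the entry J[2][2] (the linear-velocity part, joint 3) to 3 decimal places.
-8.245

axis z_2 = (1.0000,-0.0000,0.0000); lever o_n−o_2 = (2.0000,-8.2450,0.1387)
cross product → J_v[:, 2] = (0.0000,-0.1387,-8.2450)
J_ω[:, 2] = z_2
entry J[2][2] = -8.2450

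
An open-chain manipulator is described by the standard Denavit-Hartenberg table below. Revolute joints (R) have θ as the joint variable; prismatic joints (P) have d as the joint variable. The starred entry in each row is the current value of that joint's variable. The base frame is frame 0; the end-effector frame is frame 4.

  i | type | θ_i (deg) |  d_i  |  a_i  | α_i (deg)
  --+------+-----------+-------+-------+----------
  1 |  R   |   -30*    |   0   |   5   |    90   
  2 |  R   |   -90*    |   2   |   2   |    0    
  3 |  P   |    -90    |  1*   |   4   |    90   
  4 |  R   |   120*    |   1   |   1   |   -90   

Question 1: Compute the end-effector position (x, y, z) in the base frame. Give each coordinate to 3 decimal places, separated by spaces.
-0.634 -4.098 -1.000

after link 1: o_1 = (4.3301, -2.5000, 0.0000)
after link 2: o_2 = (3.3301, -4.2321, -2.0000)
after link 3: o_3 = (-0.6340, -3.0981, -2.0000)
after link 4: o_4 = (-0.6340, -4.0981, -1.0000)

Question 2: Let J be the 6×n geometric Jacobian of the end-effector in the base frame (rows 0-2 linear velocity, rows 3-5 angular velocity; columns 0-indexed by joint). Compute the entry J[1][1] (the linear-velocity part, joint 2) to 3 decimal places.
-0.500

axis z_1 = (-0.5000,-0.8660,0.0000); lever o_n−o_1 = (-4.9641,-1.5981,-1.0000)
cross product → J_v[:, 1] = (0.8660,-0.5000,-3.5000)
J_ω[:, 1] = z_1
entry J[1][1] = -0.5000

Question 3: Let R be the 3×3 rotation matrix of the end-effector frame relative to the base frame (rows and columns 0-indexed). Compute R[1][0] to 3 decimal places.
End-effector x-axis (col 0 of R) = (-0.0000,-1.0000,0.0000)
R[1][0] = -1.0000

-1.000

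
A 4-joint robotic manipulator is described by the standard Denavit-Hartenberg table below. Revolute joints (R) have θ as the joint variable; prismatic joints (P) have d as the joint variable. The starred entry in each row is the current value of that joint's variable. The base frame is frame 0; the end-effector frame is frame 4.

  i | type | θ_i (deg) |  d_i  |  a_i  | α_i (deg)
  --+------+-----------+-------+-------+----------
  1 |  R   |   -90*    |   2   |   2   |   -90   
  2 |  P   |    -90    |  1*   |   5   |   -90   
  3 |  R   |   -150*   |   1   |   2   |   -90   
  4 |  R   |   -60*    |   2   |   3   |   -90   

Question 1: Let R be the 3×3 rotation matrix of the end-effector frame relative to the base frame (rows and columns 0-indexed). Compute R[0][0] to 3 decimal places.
0.250

End-effector x-axis (col 0 of R) = (0.2500,-0.8660,-0.4330)
R[0][0] = 0.2500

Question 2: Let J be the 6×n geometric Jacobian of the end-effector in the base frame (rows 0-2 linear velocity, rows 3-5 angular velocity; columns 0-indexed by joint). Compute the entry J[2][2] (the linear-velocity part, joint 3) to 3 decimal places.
3.482

axis z_2 = (0.0000,-1.0000,-0.0000); lever o_n−o_2 = (3.4821,-3.5981,-2.0311)
cross product → J_v[:, 2] = (2.0311,0.0000,3.4821)
J_ω[:, 2] = z_2
entry J[2][2] = 3.4821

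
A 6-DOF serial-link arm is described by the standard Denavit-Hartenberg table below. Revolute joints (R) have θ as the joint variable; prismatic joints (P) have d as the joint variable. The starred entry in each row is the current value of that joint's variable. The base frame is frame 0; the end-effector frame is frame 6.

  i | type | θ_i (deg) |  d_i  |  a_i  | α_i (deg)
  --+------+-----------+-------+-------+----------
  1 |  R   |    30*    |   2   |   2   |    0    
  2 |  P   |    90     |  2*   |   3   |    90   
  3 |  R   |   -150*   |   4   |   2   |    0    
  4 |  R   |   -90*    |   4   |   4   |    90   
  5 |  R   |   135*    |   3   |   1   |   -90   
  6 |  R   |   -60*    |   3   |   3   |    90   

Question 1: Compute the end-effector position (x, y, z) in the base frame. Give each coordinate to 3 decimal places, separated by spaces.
after link 1: o_1 = (1.7321, 1.0000, 2.0000)
after link 2: o_2 = (0.2321, 3.5981, 4.0000)
after link 3: o_3 = (4.5622, 4.0981, 3.0000)
after link 4: o_4 = (9.0263, 4.3660, 6.4641)
after link 5: o_5 = (8.1628, 7.2758, 7.3517)
after link 6: o_6 = (5.3238, 10.0718, 5.8951)

5.324 10.072 5.895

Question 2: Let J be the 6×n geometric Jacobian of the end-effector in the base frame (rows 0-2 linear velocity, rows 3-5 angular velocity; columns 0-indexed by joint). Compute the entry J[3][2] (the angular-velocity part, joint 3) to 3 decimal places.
0.866

axis z_2 = (0.8660,0.5000,0.0000); lever o_n−o_2 = (5.0917,6.4738,1.8951)
cross product → J_v[:, 2] = (0.9475,-1.6412,3.0606)
J_ω[:, 2] = z_2
entry J[3][2] = 0.8660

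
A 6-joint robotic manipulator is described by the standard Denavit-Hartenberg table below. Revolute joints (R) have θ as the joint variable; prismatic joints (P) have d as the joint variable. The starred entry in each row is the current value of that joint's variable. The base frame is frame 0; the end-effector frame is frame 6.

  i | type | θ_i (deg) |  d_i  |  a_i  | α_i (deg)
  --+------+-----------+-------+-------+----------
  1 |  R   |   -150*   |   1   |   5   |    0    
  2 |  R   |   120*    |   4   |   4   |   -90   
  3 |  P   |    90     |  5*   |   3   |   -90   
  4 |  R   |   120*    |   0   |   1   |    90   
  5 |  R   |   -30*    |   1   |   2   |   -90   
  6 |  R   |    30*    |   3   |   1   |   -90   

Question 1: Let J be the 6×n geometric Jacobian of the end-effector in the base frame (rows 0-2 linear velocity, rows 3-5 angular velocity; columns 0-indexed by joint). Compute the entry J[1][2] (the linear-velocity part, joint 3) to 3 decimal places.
prismatic axis z_2 = (0.5000,0.8660,0.0000)
J_v[:, 2] = z_2; J_ω[:, 2] = (0,0,0)
entry J[1][2] = 0.8660

0.866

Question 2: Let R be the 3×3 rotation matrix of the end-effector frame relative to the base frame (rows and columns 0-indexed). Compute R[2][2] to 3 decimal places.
0.533

End-effector z-axis (col 2 of R) = (0.1875,0.8248,0.5335)
R[2][2] = 0.5335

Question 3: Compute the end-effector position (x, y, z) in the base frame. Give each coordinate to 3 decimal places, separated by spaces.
after link 1: o_1 = (-4.3301, -2.5000, 1.0000)
after link 2: o_2 = (-0.8660, -4.5000, 5.0000)
after link 3: o_3 = (1.6340, -0.1699, 2.0000)
after link 4: o_4 = (1.2010, -0.9199, 2.5000)
after link 5: o_5 = (1.0670, -3.1519, 2.5000)
after link 6: o_6 = (-1.6573, -3.5404, 4.0580)

-1.657 -3.540 4.058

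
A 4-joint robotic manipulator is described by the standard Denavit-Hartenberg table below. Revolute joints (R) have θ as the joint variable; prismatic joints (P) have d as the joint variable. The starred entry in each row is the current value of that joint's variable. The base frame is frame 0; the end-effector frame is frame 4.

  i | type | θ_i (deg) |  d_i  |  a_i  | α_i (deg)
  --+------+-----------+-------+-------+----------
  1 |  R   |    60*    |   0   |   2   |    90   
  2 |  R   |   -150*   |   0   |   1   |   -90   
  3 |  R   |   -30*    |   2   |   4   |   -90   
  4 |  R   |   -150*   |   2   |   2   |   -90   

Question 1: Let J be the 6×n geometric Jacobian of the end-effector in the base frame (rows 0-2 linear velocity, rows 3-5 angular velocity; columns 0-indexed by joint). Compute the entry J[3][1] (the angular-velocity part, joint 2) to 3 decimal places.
axis z_1 = (0.8660,-0.5000,0.0000); lever o_n−o_1 = (-1.4845,-1.3750,-4.5801)
cross product → J_v[:, 1] = (2.2901,3.9665,-1.9330)
J_ω[:, 1] = z_1
entry J[3][1] = 0.8660

0.866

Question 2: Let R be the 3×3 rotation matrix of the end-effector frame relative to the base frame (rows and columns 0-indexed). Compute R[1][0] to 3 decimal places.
0.996

End-effector x-axis (col 0 of R) = (0.0748,0.9955,-0.0580)
R[1][0] = 0.9955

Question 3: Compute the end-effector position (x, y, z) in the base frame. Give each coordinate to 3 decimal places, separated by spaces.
-0.484 0.357 -4.580

after link 1: o_1 = (1.0000, 1.7321, 0.0000)
after link 2: o_2 = (0.5670, 0.9821, -0.5000)
after link 3: o_3 = (1.2990, -1.7500, -3.9641)
after link 4: o_4 = (-0.4845, 0.3571, -4.5801)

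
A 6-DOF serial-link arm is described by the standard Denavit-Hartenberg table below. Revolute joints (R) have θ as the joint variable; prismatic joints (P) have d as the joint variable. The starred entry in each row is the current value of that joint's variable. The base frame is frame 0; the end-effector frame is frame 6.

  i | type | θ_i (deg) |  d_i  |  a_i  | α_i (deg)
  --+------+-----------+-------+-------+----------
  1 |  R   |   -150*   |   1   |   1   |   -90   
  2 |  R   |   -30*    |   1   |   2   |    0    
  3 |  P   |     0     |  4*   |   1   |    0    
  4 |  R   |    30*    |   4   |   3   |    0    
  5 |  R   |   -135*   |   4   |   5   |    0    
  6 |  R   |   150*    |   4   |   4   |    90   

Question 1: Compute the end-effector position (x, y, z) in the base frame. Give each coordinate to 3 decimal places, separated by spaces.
2.502 -18.186 5.000

after link 1: o_1 = (-0.8660, -0.5000, 1.0000)
after link 2: o_2 = (-1.8660, -2.2321, 2.0000)
after link 3: o_3 = (-0.6160, -6.1292, 2.5000)
after link 4: o_4 = (-1.2141, -11.0933, 2.5000)
after link 5: o_5 = (3.8478, -12.7896, 6.0355)
after link 6: o_6 = (2.5017, -18.1856, 5.0003)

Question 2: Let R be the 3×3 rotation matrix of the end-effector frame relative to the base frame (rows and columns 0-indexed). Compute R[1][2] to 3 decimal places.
-0.129

End-effector z-axis (col 2 of R) = (-0.2241,-0.1294,0.9659)
R[1][2] = -0.1294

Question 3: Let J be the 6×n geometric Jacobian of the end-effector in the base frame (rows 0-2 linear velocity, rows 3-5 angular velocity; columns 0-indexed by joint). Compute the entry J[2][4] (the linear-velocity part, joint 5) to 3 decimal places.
axis z_4 = (0.5000,-0.8660,0.0000); lever o_n−o_4 = (3.7158,-7.0923,2.5003)
cross product → J_v[:, 4] = (-2.1653,-1.2501,-0.3282)
J_ω[:, 4] = z_4
entry J[2][4] = -0.3282

-0.328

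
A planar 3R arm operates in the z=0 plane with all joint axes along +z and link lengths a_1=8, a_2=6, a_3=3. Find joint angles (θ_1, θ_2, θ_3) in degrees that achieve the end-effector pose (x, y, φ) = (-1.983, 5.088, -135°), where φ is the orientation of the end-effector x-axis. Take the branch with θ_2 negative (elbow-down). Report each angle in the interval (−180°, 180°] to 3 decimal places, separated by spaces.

135.004 -120.005 -149.999

wrist centre = target − a_3·(cos φ, sin φ) = (0.1383, 7.2093)
cos θ_2 = (51.9934−8²−6²)/(2·8·6) = -0.5001; θ_2 = -120.0045° (elbow-down)
β = atan2(7.2093,0.1383) = 88.9008°; ψ = atan2(-5.1959,4.9996) = -46.1032°
θ_1 = β − ψ = 135.0040°
θ_3 = φ − θ_1 − θ_2 = -149.9995° (wrapped to (-180°,180°])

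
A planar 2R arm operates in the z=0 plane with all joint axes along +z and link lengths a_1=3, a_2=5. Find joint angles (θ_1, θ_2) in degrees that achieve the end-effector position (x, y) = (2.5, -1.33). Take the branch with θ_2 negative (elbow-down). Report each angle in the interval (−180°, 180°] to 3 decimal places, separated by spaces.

cos θ_2 = (8.0189−3²−5²)/(2·3·5) = -0.8660; θ_2 = -150.0013° (elbow-down)
β = atan2(-1.3300,2.5000) = -28.0130°; ψ = atan2(-2.4999,-1.3302) = -118.0172°
θ_1 = β − ψ = 90.0042°

90.004 -150.001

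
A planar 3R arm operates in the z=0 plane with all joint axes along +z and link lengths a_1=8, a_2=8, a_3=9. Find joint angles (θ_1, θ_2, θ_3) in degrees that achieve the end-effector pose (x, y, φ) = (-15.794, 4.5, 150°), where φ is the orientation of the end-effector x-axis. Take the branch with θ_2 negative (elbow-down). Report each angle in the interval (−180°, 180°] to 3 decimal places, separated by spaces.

-119.999 -120.002 30.001

wrist centre = target − a_3·(cos φ, sin φ) = (-7.9998, 0.0000)
cos θ_2 = (63.9963−8²−8²)/(2·8·8) = -0.5000; θ_2 = -120.0019° (elbow-down)
β = atan2(0.0000,-7.9998) = 180.0000°; ψ = atan2(-6.9281,3.9998) = -60.0009°
θ_1 = β − ψ = 240.0009°
θ_3 = φ − θ_1 − θ_2 = 30.0009° (wrapped to (-180°,180°])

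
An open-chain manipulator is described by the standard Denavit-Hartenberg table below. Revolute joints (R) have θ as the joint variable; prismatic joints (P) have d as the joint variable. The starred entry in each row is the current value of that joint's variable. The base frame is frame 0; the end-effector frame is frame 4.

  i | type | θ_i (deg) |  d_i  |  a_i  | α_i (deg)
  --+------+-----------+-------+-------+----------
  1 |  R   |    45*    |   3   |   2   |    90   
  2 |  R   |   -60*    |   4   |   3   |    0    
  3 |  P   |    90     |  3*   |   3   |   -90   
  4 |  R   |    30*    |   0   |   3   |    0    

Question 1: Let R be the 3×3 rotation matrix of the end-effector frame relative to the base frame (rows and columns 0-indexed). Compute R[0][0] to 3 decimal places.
End-effector x-axis (col 0 of R) = (0.1768,0.8839,0.4330)
R[0][0] = 0.1768

0.177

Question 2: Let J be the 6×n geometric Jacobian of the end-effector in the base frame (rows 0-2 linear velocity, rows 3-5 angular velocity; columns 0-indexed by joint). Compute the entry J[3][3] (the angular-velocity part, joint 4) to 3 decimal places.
-0.354

axis z_3 = (-0.3536,-0.3536,0.8660); lever o_n−o_3 = (0.5303,2.6517,1.2990)
cross product → J_v[:, 3] = (-2.7557,0.9186,-0.7500)
J_ω[:, 3] = z_3
entry J[3][3] = -0.3536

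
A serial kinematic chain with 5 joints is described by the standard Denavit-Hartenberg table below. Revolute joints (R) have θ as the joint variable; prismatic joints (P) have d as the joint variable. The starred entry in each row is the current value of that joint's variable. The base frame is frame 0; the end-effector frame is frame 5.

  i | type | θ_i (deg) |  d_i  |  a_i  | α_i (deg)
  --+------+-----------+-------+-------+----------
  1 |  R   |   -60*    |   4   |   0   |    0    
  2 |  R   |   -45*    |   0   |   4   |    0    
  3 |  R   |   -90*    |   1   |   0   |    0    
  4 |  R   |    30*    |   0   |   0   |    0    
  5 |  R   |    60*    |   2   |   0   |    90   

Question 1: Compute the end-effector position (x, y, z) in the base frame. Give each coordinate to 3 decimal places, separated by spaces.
after link 1: o_1 = (0.0000, 0.0000, 4.0000)
after link 2: o_2 = (-1.0353, -3.8637, 4.0000)
after link 3: o_3 = (-1.0353, -3.8637, 5.0000)
after link 4: o_4 = (-1.0353, -3.8637, 5.0000)
after link 5: o_5 = (-1.0353, -3.8637, 7.0000)

-1.035 -3.864 7.000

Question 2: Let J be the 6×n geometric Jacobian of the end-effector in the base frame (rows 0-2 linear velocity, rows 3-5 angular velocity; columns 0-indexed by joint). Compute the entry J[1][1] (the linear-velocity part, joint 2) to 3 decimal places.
-1.035

axis z_1 = (0.0000,0.0000,1.0000); lever o_n−o_1 = (-1.0353,-3.8637,3.0000)
cross product → J_v[:, 1] = (3.8637,-1.0353,0.0000)
J_ω[:, 1] = z_1
entry J[1][1] = -1.0353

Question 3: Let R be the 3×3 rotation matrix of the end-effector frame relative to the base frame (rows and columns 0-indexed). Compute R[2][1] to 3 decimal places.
1.000

End-effector y-axis (col 1 of R) = (0.0000,-0.0000,1.0000)
R[2][1] = 1.0000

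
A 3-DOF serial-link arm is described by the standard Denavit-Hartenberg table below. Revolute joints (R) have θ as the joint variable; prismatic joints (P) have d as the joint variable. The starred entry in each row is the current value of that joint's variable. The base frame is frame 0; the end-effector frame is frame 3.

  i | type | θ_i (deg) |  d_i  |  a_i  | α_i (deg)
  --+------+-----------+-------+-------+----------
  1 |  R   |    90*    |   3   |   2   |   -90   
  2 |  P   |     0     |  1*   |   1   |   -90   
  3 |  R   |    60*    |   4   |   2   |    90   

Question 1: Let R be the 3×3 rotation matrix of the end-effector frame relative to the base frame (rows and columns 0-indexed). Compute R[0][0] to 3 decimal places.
End-effector x-axis (col 0 of R) = (0.8660,0.5000,-0.0000)
R[0][0] = 0.8660

0.866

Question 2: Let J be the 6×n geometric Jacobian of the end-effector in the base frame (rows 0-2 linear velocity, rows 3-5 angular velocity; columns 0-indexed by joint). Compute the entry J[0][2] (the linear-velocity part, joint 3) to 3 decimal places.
axis z_2 = (-0.0000,0.0000,-1.0000); lever o_n−o_2 = (1.7321,1.0000,-4.0000)
cross product → J_v[:, 2] = (1.0000,-1.7321,-0.0000)
J_ω[:, 2] = z_2
entry J[0][2] = 1.0000

1.000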